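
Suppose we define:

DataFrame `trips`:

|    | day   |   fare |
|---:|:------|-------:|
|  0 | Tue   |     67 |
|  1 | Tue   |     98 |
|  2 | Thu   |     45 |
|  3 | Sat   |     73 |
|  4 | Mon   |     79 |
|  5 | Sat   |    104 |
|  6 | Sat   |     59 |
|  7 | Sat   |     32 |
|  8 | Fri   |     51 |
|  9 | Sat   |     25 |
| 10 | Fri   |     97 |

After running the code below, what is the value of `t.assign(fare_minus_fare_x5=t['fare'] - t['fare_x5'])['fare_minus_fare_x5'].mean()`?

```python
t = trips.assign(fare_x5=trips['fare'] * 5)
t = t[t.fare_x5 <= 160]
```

-114.0

add column fare_x5 = trips['fare'] * 5:
    day  fare  fare_x5
0   Tue    67      335
1   Tue    98      490
2   Thu    45      225
3   Sat    73      365
4   Mon    79      395
5   Sat   104      520
6   Sat    59      295
7   Sat    32      160
8   Fri    51      255
9   Sat    25      125
10  Fri    97      485
filter rows where fare_x5 <= 160:
   day  fare  fare_x5
7  Sat    32      160
9  Sat    25      125
add column fare_minus_fare_x5 = t['fare'] - t['fare_x5']:
   day  fare  fare_x5  fare_minus_fare_x5
7  Sat    32      160                -128
9  Sat    25      125                -100
Hence -114.0.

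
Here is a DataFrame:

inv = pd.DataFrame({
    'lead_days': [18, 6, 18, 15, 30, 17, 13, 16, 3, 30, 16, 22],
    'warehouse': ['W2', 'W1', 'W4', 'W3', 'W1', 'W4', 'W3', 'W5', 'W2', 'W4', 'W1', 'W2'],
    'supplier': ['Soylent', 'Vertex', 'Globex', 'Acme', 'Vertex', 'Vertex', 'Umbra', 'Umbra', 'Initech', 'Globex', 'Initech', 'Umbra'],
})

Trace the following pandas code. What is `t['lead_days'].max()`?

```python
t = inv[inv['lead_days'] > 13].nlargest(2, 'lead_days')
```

30

filter rows where lead_days > 13:
    lead_days warehouse supplier
0          18        W2  Soylent
2          18        W4   Globex
3          15        W3     Acme
4          30        W1   Vertex
5          17        W4   Vertex
7          16        W5    Umbra
9          30        W4   Globex
10         16        W1  Initech
11         22        W2    Umbra
take 2 rows with largest lead_days:
   lead_days warehouse supplier
4         30        W1   Vertex
9         30        W4   Globex
Finally, max of column 'lead_days' = 30.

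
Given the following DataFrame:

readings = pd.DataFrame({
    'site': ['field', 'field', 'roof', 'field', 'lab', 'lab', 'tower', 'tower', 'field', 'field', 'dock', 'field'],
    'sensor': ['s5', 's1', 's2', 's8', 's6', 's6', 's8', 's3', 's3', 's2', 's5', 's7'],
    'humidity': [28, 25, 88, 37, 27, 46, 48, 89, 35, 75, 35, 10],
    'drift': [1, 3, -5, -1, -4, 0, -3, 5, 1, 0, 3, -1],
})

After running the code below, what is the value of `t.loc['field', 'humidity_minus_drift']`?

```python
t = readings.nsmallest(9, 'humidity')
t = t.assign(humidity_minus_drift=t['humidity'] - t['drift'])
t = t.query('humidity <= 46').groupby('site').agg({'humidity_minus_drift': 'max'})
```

38

take 9 rows with smallest humidity:
     site sensor  humidity  drift
11  field     s7        10     -1
1   field     s1        25      3
4     lab     s6        27     -4
0   field     s5        28      1
8   field     s3        35      1
10   dock     s5        35      3
3   field     s8        37     -1
5     lab     s6        46      0
6   tower     s8        48     -3
add column humidity_minus_drift = t['humidity'] - t['drift']:
     site sensor  humidity  drift  humidity_minus_drift
11  field     s7        10     -1                    11
1   field     s1        25      3                    22
4     lab     s6        27     -4                    31
0   field     s5        28      1                    27
8   field     s3        35      1                    34
10   dock     s5        35      3                    32
3   field     s8        37     -1                    38
5     lab     s6        46      0                    46
6   tower     s8        48     -3                    51
filter rows where humidity <= 46:
     site sensor  humidity  drift  humidity_minus_drift
11  field     s7        10     -1                    11
1   field     s1        25      3                    22
4     lab     s6        27     -4                    31
0   field     s5        28      1                    27
8   field     s3        35      1                    34
10   dock     s5        35      3                    32
3   field     s8        37     -1                    38
5     lab     s6        46      0                    46
group by site, max of humidity_minus_drift:
       humidity_minus_drift
site                       
dock                     32
field                    38
lab                      46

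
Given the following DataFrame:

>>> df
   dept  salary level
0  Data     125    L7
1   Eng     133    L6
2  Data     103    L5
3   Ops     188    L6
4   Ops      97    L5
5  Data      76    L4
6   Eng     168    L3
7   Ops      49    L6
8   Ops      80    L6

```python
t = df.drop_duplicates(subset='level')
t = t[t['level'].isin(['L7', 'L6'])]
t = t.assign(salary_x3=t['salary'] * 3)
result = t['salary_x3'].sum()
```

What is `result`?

774

drop duplicate level (keep=first):
   dept  salary level
0  Data     125    L7
1   Eng     133    L6
2  Data     103    L5
5  Data      76    L4
6   Eng     168    L3
filter rows where level in ['L7', 'L6']:
   dept  salary level
0  Data     125    L7
1   Eng     133    L6
add column salary_x3 = t['salary'] * 3:
   dept  salary level  salary_x3
0  Data     125    L7        375
1   Eng     133    L6        399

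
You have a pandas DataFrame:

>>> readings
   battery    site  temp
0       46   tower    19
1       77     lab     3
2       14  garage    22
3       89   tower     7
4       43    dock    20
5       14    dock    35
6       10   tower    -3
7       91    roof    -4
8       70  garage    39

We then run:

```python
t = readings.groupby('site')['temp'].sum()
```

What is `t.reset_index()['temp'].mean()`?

group by site, sum of temp:
site
dock      55
garage    61
lab        3
roof      -4
tower     23
Name: temp, dtype: int64
reset_index():
     site  temp
0    dock    55
1  garage    61
2     lab     3
3    roof    -4
4   tower    23

27.6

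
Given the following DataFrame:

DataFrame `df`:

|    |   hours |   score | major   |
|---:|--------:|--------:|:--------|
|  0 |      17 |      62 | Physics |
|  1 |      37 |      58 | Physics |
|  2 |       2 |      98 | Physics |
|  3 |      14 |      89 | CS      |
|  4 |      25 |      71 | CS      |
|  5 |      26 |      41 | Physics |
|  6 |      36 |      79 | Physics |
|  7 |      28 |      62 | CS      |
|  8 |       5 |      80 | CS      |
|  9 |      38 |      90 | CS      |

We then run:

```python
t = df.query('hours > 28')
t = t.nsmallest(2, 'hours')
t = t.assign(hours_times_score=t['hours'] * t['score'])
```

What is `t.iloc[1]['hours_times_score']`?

filter rows where hours > 28:
   hours  score    major
1     37     58  Physics
6     36     79  Physics
9     38     90       CS
take 2 rows with smallest hours:
   hours  score    major
6     36     79  Physics
1     37     58  Physics
add column hours_times_score = t['hours'] * t['score']:
   hours  score    major  hours_times_score
6     36     79  Physics               2844
1     37     58  Physics               2146
The value at position 1, column 'hours_times_score' is 2146.

2146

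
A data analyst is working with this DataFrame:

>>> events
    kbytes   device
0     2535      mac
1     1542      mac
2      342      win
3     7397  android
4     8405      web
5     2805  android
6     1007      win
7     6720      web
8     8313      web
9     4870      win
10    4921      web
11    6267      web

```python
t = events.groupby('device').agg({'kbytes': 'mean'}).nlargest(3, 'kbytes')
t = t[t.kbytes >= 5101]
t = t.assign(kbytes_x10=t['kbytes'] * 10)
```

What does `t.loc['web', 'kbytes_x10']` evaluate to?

group by device, mean of kbytes:
         kbytes
device         
android  5101.0
mac      2038.5
web      6925.2
win      2073.0
take 3 rows with largest kbytes:
         kbytes
device         
web      6925.2
android  5101.0
win      2073.0
filter rows where kbytes >= 5101:
         kbytes
device         
web      6925.2
android  5101.0
add column kbytes_x10 = t['kbytes'] * 10:
         kbytes  kbytes_x10
device                     
web      6925.2     69252.0
android  5101.0     51010.0

69252.0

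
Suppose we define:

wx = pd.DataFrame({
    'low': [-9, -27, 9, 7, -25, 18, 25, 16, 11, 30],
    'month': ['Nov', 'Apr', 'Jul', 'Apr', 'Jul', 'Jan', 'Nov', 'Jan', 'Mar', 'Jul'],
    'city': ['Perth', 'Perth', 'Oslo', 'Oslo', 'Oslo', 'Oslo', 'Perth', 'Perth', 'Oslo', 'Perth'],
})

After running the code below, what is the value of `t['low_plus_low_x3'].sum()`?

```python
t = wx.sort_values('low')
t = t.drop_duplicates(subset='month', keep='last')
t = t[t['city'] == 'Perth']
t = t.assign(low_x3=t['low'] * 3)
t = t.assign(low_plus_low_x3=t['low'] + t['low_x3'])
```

220

sort by low:
   low month   city
1  -27   Apr  Perth
4  -25   Jul   Oslo
0   -9   Nov  Perth
3    7   Apr   Oslo
2    9   Jul   Oslo
8   11   Mar   Oslo
7   16   Jan  Perth
5   18   Jan   Oslo
6   25   Nov  Perth
9   30   Jul  Perth
drop duplicate month (keep=last):
   low month   city
3    7   Apr   Oslo
8   11   Mar   Oslo
5   18   Jan   Oslo
6   25   Nov  Perth
9   30   Jul  Perth
filter rows where city == 'Perth':
   low month   city
6   25   Nov  Perth
9   30   Jul  Perth
add column low_x3 = t['low'] * 3:
   low month   city  low_x3
6   25   Nov  Perth      75
9   30   Jul  Perth      90
add column low_plus_low_x3 = t['low'] + t['low_x3']:
   low month   city  low_x3  low_plus_low_x3
6   25   Nov  Perth      75              100
9   30   Jul  Perth      90              120
Reading off the sum of column 'low_plus_low_x3', we get 220.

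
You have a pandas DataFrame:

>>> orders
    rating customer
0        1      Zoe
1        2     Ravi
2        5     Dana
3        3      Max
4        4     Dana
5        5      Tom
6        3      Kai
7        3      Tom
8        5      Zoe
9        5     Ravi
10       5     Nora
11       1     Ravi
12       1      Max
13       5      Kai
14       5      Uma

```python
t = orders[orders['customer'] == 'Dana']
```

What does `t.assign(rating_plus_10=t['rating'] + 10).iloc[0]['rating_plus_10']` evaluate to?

filter rows where customer == 'Dana':
   rating customer
2       5     Dana
4       4     Dana
add column rating_plus_10 = t['rating'] + 10:
   rating customer  rating_plus_10
2       5     Dana              15
4       4     Dana              14
Taking the value at position 0, column 'rating_plus_10' gives 15.

15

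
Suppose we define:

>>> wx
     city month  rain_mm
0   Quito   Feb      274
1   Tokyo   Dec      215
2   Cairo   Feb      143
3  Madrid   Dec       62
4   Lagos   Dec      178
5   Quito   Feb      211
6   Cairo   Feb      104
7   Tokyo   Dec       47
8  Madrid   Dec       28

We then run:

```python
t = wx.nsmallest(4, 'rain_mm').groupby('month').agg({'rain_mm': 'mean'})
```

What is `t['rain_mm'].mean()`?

take 4 rows with smallest rain_mm:
     city month  rain_mm
8  Madrid   Dec       28
7   Tokyo   Dec       47
3  Madrid   Dec       62
6   Cairo   Feb      104
group by month, mean of rain_mm:
          rain_mm
month            
Dec     45.666667
Feb    104.000000

74.8333333333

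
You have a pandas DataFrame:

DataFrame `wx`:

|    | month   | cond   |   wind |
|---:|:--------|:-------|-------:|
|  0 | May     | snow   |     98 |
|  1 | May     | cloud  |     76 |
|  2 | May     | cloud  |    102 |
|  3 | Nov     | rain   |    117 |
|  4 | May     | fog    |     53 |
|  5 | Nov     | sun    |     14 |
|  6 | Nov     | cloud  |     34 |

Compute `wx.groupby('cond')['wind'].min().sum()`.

group by cond, min of wind:
cond
cloud     34
fog       53
rain     117
snow      98
sun       14
Name: wind, dtype: int64
Taking the sum of the resulting series gives 316.

316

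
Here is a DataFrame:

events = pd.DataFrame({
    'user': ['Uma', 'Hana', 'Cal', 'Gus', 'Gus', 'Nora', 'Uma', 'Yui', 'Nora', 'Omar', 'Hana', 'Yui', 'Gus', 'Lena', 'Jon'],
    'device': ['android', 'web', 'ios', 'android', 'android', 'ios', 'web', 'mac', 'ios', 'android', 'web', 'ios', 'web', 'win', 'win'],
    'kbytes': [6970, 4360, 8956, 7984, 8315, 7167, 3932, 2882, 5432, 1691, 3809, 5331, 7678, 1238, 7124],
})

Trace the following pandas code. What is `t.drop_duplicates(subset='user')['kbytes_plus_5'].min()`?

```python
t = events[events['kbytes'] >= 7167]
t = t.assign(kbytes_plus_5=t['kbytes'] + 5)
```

filter rows where kbytes >= 7167:
    user   device  kbytes
2    Cal      ios    8956
3    Gus  android    7984
4    Gus  android    8315
5   Nora      ios    7167
12   Gus      web    7678
add column kbytes_plus_5 = t['kbytes'] + 5:
    user   device  kbytes  kbytes_plus_5
2    Cal      ios    8956           8961
3    Gus  android    7984           7989
4    Gus  android    8315           8320
5   Nora      ios    7167           7172
12   Gus      web    7678           7683
drop duplicate user (keep=first):
   user   device  kbytes  kbytes_plus_5
2   Cal      ios    8956           8961
3   Gus  android    7984           7989
5  Nora      ios    7167           7172

7172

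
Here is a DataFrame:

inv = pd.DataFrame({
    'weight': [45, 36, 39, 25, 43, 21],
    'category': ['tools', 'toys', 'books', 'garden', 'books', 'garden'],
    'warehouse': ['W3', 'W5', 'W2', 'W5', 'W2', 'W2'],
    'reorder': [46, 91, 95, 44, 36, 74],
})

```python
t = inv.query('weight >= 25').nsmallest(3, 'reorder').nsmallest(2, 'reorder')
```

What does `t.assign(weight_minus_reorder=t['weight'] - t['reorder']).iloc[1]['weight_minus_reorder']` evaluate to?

-19

filter rows where weight >= 25:
   weight category warehouse  reorder
0      45    tools        W3       46
1      36     toys        W5       91
2      39    books        W2       95
3      25   garden        W5       44
4      43    books        W2       36
take 3 rows with smallest reorder:
   weight category warehouse  reorder
4      43    books        W2       36
3      25   garden        W5       44
0      45    tools        W3       46
take 2 rows with smallest reorder:
   weight category warehouse  reorder
4      43    books        W2       36
3      25   garden        W5       44
add column weight_minus_reorder = t['weight'] - t['reorder']:
   weight category warehouse  reorder  weight_minus_reorder
4      43    books        W2       36                     7
3      25   garden        W5       44                   -19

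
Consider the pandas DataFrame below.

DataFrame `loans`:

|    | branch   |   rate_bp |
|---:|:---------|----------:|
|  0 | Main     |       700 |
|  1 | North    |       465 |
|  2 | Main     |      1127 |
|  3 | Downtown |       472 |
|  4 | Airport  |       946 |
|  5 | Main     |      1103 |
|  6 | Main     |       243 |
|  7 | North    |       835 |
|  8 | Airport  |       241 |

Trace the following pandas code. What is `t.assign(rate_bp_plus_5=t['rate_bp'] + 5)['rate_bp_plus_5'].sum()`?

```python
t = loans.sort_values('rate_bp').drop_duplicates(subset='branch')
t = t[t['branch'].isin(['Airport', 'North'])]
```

sort by rate_bp:
     branch  rate_bp
8   Airport      241
6      Main      243
1     North      465
3  Downtown      472
0      Main      700
7     North      835
4   Airport      946
5      Main     1103
2      Main     1127
drop duplicate branch (keep=first):
     branch  rate_bp
8   Airport      241
6      Main      243
1     North      465
3  Downtown      472
filter rows where branch in ['Airport', 'North']:
    branch  rate_bp
8  Airport      241
1    North      465
add column rate_bp_plus_5 = t['rate_bp'] + 5:
    branch  rate_bp  rate_bp_plus_5
8  Airport      241             246
1    North      465             470
So sum() = 716.

716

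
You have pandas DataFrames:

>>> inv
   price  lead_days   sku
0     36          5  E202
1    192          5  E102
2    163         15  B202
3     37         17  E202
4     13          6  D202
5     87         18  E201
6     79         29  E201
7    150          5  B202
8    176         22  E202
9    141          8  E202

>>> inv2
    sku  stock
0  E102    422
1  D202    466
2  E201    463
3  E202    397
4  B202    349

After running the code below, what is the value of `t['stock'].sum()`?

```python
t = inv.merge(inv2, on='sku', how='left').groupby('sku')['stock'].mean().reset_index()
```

merge on 'sku' (how='left') → 10 rows:
   price  lead_days   sku  stock
0     36          5  E202    397
1    192          5  E102    422
2    163         15  B202    349
3     37         17  E202    397
4     13          6  D202    466
5     87         18  E201    463
6     79         29  E201    463
7    150          5  B202    349
8    176         22  E202    397
9    141          8  E202    397
group by sku, mean of stock:
sku
B202    349.0
D202    466.0
E102    422.0
E201    463.0
E202    397.0
Name: stock, dtype: float64
reset_index():
    sku  stock
0  B202  349.0
1  D202  466.0
2  E102  422.0
3  E201  463.0
4  E202  397.0

2097.0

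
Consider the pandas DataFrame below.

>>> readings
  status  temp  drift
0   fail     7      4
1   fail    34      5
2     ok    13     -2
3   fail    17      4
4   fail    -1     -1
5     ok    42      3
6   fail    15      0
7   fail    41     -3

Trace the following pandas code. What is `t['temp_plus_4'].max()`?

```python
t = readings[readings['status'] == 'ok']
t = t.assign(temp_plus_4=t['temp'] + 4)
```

46

filter rows where status == 'ok':
  status  temp  drift
2     ok    13     -2
5     ok    42      3
add column temp_plus_4 = t['temp'] + 4:
  status  temp  drift  temp_plus_4
2     ok    13     -2           17
5     ok    42      3           46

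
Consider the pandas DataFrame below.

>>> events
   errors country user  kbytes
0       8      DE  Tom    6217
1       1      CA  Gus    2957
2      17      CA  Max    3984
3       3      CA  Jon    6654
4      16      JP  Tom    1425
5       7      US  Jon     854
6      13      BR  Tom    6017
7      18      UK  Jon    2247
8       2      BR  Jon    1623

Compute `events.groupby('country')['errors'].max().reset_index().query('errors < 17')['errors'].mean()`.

group by country, max of errors:
country
BR    13
CA    17
DE     8
JP    16
UK    18
US     7
Name: errors, dtype: int64
reset_index():
  country  errors
0      BR      13
1      CA      17
2      DE       8
3      JP      16
4      UK      18
5      US       7
filter rows where errors < 17:
  country  errors
0      BR      13
2      DE       8
3      JP      16
5      US       7
Then the mean of column 'errors': 11.0

11.0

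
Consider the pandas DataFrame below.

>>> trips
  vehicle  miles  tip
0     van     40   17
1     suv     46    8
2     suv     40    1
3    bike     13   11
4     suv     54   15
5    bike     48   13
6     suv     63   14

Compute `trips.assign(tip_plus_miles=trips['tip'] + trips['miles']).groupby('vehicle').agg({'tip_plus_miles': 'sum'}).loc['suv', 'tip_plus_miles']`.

241

add column tip_plus_miles = trips['tip'] + trips['miles']:
  vehicle  miles  tip  tip_plus_miles
0     van     40   17              57
1     suv     46    8              54
2     suv     40    1              41
3    bike     13   11              24
4     suv     54   15              69
5    bike     48   13              61
6     suv     63   14              77
group by vehicle, sum of tip_plus_miles:
         tip_plus_miles
vehicle                
bike                 85
suv                 241
van                  57
Then the value at row 'suv', column 'tip_plus_miles': 241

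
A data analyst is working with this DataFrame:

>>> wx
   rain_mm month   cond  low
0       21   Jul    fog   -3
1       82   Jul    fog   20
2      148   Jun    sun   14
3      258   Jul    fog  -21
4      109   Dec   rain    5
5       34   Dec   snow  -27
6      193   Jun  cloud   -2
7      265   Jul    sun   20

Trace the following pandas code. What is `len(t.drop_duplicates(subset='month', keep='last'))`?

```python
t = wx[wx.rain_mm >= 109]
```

filter rows where rain_mm >= 109:
   rain_mm month   cond  low
2      148   Jun    sun   14
3      258   Jul    fog  -21
4      109   Dec   rain    5
6      193   Jun  cloud   -2
7      265   Jul    sun   20
drop duplicate month (keep=last):
   rain_mm month   cond  low
4      109   Dec   rain    5
6      193   Jun  cloud   -2
7      265   Jul    sun   20

3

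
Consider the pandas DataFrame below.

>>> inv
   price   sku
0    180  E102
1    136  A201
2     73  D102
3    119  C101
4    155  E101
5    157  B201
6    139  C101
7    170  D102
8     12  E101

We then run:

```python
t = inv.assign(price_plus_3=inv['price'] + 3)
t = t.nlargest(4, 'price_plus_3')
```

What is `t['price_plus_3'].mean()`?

add column price_plus_3 = inv['price'] + 3:
   price   sku  price_plus_3
0    180  E102           183
1    136  A201           139
2     73  D102            76
3    119  C101           122
4    155  E101           158
5    157  B201           160
6    139  C101           142
7    170  D102           173
8     12  E101            15
take 4 rows with largest price_plus_3:
   price   sku  price_plus_3
0    180  E102           183
7    170  D102           173
5    157  B201           160
4    155  E101           158
Taking the mean of column 'price_plus_3' gives 168.5.

168.5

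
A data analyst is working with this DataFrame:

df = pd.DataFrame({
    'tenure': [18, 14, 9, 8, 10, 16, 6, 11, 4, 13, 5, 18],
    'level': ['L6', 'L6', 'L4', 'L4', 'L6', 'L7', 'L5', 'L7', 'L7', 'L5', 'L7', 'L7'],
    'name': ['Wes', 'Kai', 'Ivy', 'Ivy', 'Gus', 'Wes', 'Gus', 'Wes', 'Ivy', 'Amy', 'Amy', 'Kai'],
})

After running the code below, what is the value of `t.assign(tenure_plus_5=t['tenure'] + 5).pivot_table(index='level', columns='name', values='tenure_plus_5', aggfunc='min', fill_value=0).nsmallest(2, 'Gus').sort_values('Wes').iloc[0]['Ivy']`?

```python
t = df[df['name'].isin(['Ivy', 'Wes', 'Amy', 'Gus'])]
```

13

filter rows where name in ['Ivy', 'Wes', 'Amy', 'Gus']:
    tenure level name
0       18    L6  Wes
2        9    L4  Ivy
3        8    L4  Ivy
4       10    L6  Gus
5       16    L7  Wes
6        6    L5  Gus
7       11    L7  Wes
8        4    L7  Ivy
9       13    L5  Amy
10       5    L7  Amy
add column tenure_plus_5 = t['tenure'] + 5:
    tenure level name  tenure_plus_5
0       18    L6  Wes             23
2        9    L4  Ivy             14
3        8    L4  Ivy             13
4       10    L6  Gus             15
5       16    L7  Wes             21
6        6    L5  Gus             11
7       11    L7  Wes             16
8        4    L7  Ivy              9
9       13    L5  Amy             18
10       5    L7  Amy             10
pivot: rows=level, cols=name, min(tenure_plus_5):
name   Amy  Gus  Ivy  Wes
level                    
L4       0    0   13    0
L5      18   11    0    0
L6       0   15    0   23
L7      10    0    9   16
take 2 rows with smallest Gus:
name   Amy  Gus  Ivy  Wes
level                    
L4       0    0   13    0
L7      10    0    9   16
sort by Wes:
name   Amy  Gus  Ivy  Wes
level                    
L4       0    0   13    0
L7      10    0    9   16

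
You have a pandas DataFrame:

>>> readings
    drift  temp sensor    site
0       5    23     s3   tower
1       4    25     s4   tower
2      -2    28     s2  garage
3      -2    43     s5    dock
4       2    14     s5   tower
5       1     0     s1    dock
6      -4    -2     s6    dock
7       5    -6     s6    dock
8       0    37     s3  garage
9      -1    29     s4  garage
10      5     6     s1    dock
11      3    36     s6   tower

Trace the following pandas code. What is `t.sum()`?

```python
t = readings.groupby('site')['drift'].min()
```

-4

group by site, min of drift:
site
dock     -4
garage   -2
tower     2
Name: drift, dtype: int64
sum of the resulting series → -4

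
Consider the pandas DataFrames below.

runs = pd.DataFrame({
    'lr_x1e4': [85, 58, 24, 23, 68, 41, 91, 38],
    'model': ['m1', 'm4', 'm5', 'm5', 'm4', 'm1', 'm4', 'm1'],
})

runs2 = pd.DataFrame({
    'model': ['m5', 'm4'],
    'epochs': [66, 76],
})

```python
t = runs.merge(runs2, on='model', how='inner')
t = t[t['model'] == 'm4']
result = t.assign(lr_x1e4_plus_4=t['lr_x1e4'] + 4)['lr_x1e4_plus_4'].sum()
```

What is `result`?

229

merge on 'model' (how='inner') → 5 rows:
   lr_x1e4 model  epochs
0       58    m4      76
1       24    m5      66
2       23    m5      66
3       68    m4      76
4       91    m4      76
filter rows where model == 'm4':
   lr_x1e4 model  epochs
0       58    m4      76
3       68    m4      76
4       91    m4      76
add column lr_x1e4_plus_4 = t['lr_x1e4'] + 4:
   lr_x1e4 model  epochs  lr_x1e4_plus_4
0       58    m4      76              62
3       68    m4      76              72
4       91    m4      76              95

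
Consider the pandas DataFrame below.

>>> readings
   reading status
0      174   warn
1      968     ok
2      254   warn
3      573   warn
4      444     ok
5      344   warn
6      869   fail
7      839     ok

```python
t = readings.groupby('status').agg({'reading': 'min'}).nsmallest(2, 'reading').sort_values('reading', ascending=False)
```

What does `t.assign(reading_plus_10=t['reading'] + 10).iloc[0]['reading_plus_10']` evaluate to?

group by status, min of reading:
        reading
status         
fail        869
ok          444
warn        174
take 2 rows with smallest reading:
        reading
status         
warn        174
ok          444
sort by reading descending:
        reading
status         
ok          444
warn        174
add column reading_plus_10 = t['reading'] + 10:
        reading  reading_plus_10
status                          
ok          444              454
warn        174              184
Taking the value at position 0, column 'reading_plus_10' gives 454.

454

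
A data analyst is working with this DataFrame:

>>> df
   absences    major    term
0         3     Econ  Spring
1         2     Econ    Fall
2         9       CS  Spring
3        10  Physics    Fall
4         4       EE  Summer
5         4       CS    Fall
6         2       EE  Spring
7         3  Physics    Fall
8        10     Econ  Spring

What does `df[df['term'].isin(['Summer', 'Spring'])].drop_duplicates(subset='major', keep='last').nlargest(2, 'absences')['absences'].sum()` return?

19

filter rows where term in ['Summer', 'Spring']:
   absences major    term
0         3  Econ  Spring
2         9    CS  Spring
4         4    EE  Summer
6         2    EE  Spring
8        10  Econ  Spring
drop duplicate major (keep=last):
   absences major    term
2         9    CS  Spring
6         2    EE  Spring
8        10  Econ  Spring
take 2 rows with largest absences:
   absences major    term
8        10  Econ  Spring
2         9    CS  Spring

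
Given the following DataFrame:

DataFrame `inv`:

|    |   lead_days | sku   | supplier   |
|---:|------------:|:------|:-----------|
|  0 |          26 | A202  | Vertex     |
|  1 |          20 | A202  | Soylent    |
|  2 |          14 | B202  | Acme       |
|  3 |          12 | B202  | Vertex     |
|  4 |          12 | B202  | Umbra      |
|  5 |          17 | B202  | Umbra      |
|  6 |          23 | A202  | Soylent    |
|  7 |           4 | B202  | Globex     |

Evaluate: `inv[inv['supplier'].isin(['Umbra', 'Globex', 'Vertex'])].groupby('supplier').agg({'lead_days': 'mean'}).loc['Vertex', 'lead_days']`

filter rows where supplier in ['Umbra', 'Globex', 'Vertex']:
   lead_days   sku supplier
0         26  A202   Vertex
3         12  B202   Vertex
4         12  B202    Umbra
5         17  B202    Umbra
7          4  B202   Globex
group by supplier, mean of lead_days:
          lead_days
supplier           
Globex          4.0
Umbra          14.5
Vertex         19.0
Taking the value at row 'Vertex', column 'lead_days' gives 19.0.

19.0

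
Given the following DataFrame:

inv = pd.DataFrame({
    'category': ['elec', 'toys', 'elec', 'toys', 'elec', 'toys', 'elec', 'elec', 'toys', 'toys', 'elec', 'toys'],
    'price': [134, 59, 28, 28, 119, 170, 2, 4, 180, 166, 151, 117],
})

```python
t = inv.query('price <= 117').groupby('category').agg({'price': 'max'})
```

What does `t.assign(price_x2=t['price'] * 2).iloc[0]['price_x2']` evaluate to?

filter rows where price <= 117:
   category  price
1      toys     59
2      elec     28
3      toys     28
6      elec      2
7      elec      4
11     toys    117
group by category, max of price:
          price
category       
elec         28
toys        117
add column price_x2 = t['price'] * 2:
          price  price_x2
category                 
elec         28        56
toys        117       234
Finally, value at position 0, column 'price_x2' = 56.

56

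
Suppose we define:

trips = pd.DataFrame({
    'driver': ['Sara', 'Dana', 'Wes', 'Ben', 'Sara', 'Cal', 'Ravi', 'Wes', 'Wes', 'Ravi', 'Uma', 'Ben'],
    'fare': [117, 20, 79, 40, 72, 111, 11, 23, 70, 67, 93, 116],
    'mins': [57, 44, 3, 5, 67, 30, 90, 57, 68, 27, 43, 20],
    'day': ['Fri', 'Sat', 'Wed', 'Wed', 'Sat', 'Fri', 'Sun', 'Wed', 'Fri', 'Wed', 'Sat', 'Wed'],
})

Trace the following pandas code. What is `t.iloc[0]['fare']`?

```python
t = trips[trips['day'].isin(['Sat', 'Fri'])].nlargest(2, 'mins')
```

filter rows where day in ['Sat', 'Fri']:
   driver  fare  mins  day
0    Sara   117    57  Fri
1    Dana    20    44  Sat
4    Sara    72    67  Sat
5     Cal   111    30  Fri
8     Wes    70    68  Fri
10    Uma    93    43  Sat
take 2 rows with largest mins:
  driver  fare  mins  day
8    Wes    70    68  Fri
4   Sara    72    67  Sat

70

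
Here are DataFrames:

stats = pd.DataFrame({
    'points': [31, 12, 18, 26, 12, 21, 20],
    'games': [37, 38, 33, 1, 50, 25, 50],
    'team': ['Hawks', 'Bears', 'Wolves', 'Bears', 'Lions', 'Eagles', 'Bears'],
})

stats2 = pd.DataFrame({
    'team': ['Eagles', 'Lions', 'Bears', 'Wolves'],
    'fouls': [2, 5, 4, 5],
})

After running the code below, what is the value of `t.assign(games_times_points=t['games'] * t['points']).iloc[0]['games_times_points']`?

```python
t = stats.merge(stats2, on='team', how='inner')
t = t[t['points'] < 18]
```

merge on 'team' (how='inner') → 6 rows:
   points  games    team  fouls
0      12     38   Bears      4
1      18     33  Wolves      5
2      26      1   Bears      4
3      12     50   Lions      5
4      21     25  Eagles      2
5      20     50   Bears      4
filter rows where points < 18:
   points  games   team  fouls
0      12     38  Bears      4
3      12     50  Lions      5
add column games_times_points = t['games'] * t['points']:
   points  games   team  fouls  games_times_points
0      12     38  Bears      4                 456
3      12     50  Lions      5                 600
Reading off the value at position 0, column 'games_times_points', we get 456.

456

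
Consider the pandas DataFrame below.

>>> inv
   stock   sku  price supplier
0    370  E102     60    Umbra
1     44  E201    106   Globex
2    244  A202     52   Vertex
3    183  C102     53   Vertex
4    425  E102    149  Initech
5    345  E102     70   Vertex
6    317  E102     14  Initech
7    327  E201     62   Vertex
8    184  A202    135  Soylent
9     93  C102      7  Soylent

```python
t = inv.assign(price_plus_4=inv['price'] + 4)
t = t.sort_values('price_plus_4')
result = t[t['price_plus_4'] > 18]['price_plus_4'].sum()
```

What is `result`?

719

add column price_plus_4 = inv['price'] + 4:
   stock   sku  price supplier  price_plus_4
0    370  E102     60    Umbra            64
1     44  E201    106   Globex           110
2    244  A202     52   Vertex            56
3    183  C102     53   Vertex            57
4    425  E102    149  Initech           153
5    345  E102     70   Vertex            74
6    317  E102     14  Initech            18
7    327  E201     62   Vertex            66
8    184  A202    135  Soylent           139
9     93  C102      7  Soylent            11
sort by price_plus_4:
   stock   sku  price supplier  price_plus_4
9     93  C102      7  Soylent            11
6    317  E102     14  Initech            18
2    244  A202     52   Vertex            56
3    183  C102     53   Vertex            57
0    370  E102     60    Umbra            64
7    327  E201     62   Vertex            66
5    345  E102     70   Vertex            74
1     44  E201    106   Globex           110
8    184  A202    135  Soylent           139
4    425  E102    149  Initech           153
filter rows where price_plus_4 > 18:
   stock   sku  price supplier  price_plus_4
2    244  A202     52   Vertex            56
3    183  C102     53   Vertex            57
0    370  E102     60    Umbra            64
7    327  E201     62   Vertex            66
5    345  E102     70   Vertex            74
1     44  E201    106   Globex           110
8    184  A202    135  Soylent           139
4    425  E102    149  Initech           153
Hence 719.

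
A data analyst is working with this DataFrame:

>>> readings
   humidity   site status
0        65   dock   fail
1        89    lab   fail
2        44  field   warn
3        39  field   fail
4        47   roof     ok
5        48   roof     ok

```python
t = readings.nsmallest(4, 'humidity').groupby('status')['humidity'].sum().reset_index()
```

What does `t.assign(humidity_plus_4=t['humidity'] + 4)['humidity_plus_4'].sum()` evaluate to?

190

take 4 rows with smallest humidity:
   humidity   site status
3        39  field   fail
2        44  field   warn
4        47   roof     ok
5        48   roof     ok
group by status, sum of humidity:
status
fail    39
ok      95
warn    44
Name: humidity, dtype: int64
reset_index():
  status  humidity
0   fail        39
1     ok        95
2   warn        44
add column humidity_plus_4 = t['humidity'] + 4:
  status  humidity  humidity_plus_4
0   fail        39               43
1     ok        95               99
2   warn        44               48
Finally, sum of column 'humidity_plus_4' = 190.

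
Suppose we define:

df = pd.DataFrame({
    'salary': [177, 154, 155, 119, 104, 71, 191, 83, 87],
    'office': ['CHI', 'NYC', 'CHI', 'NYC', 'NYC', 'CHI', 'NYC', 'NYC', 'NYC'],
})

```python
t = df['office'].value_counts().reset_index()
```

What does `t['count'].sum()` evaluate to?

value_counts of office:
office
NYC    6
CHI    3
Name: count, dtype: int64
reset_index():
  office  count
0    NYC      6
1    CHI      3
Taking the sum of column 'count' gives 9.

9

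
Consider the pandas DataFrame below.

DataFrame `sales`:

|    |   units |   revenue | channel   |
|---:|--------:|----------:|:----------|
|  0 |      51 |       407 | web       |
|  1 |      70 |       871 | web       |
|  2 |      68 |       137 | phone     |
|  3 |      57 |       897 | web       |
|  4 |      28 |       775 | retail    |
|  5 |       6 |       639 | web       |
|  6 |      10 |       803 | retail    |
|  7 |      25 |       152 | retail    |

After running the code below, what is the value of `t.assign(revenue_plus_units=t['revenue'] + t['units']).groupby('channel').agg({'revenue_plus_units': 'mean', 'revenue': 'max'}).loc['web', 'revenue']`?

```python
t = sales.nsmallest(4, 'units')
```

take 4 rows with smallest units:
   units  revenue channel
5      6      639     web
6     10      803  retail
7     25      152  retail
4     28      775  retail
add column revenue_plus_units = t['revenue'] + t['units']:
   units  revenue channel  revenue_plus_units
5      6      639     web                 645
6     10      803  retail                 813
7     25      152  retail                 177
4     28      775  retail                 803
group by channel: mean(revenue_plus_units), max(revenue):
         revenue_plus_units  revenue
channel                             
retail           597.666667      803
web              645.000000      639
The value at row 'web', column 'revenue' is 639.

639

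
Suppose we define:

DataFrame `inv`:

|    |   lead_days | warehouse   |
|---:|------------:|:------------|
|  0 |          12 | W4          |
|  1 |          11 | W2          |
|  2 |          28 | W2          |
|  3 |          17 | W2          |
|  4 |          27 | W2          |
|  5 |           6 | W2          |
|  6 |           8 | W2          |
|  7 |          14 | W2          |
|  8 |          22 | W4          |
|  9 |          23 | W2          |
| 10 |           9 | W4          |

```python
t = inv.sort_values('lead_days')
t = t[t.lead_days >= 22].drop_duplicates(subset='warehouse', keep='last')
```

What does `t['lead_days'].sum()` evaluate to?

sort by lead_days:
    lead_days warehouse
5           6        W2
6           8        W2
10          9        W4
1          11        W2
0          12        W4
7          14        W2
3          17        W2
8          22        W4
9          23        W2
4          27        W2
2          28        W2
filter rows where lead_days >= 22:
   lead_days warehouse
8         22        W4
9         23        W2
4         27        W2
2         28        W2
drop duplicate warehouse (keep=last):
   lead_days warehouse
8         22        W4
2         28        W2

50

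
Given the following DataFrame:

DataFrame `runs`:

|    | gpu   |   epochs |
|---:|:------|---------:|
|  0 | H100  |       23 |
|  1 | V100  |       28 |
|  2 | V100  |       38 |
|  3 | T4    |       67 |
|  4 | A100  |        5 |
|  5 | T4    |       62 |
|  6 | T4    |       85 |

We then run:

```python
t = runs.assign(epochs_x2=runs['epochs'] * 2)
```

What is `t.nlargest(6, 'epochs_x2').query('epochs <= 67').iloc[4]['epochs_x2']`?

add column epochs_x2 = runs['epochs'] * 2:
    gpu  epochs  epochs_x2
0  H100      23         46
1  V100      28         56
2  V100      38         76
3    T4      67        134
4  A100       5         10
5    T4      62        124
6    T4      85        170
take 6 rows with largest epochs_x2:
    gpu  epochs  epochs_x2
6    T4      85        170
3    T4      67        134
5    T4      62        124
2  V100      38         76
1  V100      28         56
0  H100      23         46
filter rows where epochs <= 67:
    gpu  epochs  epochs_x2
3    T4      67        134
5    T4      62        124
2  V100      38         76
1  V100      28         56
0  H100      23         46
Then the value at position 4, column 'epochs_x2': 46

46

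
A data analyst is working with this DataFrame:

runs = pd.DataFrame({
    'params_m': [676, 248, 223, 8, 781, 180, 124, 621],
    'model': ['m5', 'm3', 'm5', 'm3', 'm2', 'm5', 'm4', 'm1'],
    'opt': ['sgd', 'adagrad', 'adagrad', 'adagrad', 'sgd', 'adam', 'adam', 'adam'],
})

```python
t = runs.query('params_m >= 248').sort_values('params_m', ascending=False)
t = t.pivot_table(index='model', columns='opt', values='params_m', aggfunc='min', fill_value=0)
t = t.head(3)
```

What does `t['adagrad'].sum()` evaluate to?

filter rows where params_m >= 248:
   params_m model      opt
0       676    m5      sgd
1       248    m3  adagrad
4       781    m2      sgd
7       621    m1     adam
sort by params_m descending:
   params_m model      opt
4       781    m2      sgd
0       676    m5      sgd
7       621    m1     adam
1       248    m3  adagrad
pivot: rows=model, cols=opt, min(params_m):
opt    adagrad  adam  sgd
model                    
m1           0   621    0
m2           0     0  781
m3         248     0    0
m5           0     0  676
take first 3 rows:
opt    adagrad  adam  sgd
model                    
m1           0   621    0
m2           0     0  781
m3         248     0    0
sum of column 'adagrad' → 248

248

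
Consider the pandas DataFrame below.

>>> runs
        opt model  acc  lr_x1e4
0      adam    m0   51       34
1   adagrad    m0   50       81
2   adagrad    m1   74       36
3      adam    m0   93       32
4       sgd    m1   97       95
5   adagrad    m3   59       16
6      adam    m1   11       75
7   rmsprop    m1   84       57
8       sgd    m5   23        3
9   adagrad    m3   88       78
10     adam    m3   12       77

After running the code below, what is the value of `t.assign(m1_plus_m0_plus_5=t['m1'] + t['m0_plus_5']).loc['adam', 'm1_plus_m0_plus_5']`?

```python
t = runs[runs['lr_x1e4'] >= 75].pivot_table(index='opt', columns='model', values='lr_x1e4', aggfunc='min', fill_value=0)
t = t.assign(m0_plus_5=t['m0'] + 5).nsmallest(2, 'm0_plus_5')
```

filter rows where lr_x1e4 >= 75:
        opt model  acc  lr_x1e4
1   adagrad    m0   50       81
4       sgd    m1   97       95
6      adam    m1   11       75
9   adagrad    m3   88       78
10     adam    m3   12       77
pivot: rows=opt, cols=model, min(lr_x1e4):
model    m0  m1  m3
opt                
adagrad  81   0  78
adam      0  75  77
sgd       0  95   0
add column m0_plus_5 = t['m0'] + 5:
model    m0  m1  m3  m0_plus_5
opt                           
adagrad  81   0  78         86
adam      0  75  77          5
sgd       0  95   0          5
take 2 rows with smallest m0_plus_5:
model  m0  m1  m3  m0_plus_5
opt                         
adam    0  75  77          5
sgd     0  95   0          5
add column m1_plus_m0_plus_5 = t['m1'] + t['m0_plus_5']:
model  m0  m1  m3  m0_plus_5  m1_plus_m0_plus_5
opt                                            
adam    0  75  77          5                 80
sgd     0  95   0          5                100
Reading off the value at row 'adam', column 'm1_plus_m0_plus_5', we get 80.

80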